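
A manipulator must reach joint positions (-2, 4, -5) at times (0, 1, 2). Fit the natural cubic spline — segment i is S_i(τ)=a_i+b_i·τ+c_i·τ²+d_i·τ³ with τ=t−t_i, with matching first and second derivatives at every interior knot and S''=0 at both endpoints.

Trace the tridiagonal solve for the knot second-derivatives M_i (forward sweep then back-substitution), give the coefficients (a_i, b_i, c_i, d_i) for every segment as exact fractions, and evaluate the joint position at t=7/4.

  seg 0: a=-2 b=39/4 c=0 d=-15/4
  seg 1: a=4 b=-3/2 c=-45/4 d=15/4
S(7/4) = -479/256

Δ: Δ0=6, Δ1=-9
row 1: diag=4, rhs=-90; c'=1/4, d'=-45/2
back: M1=-45/2
M: M0=0, M1=-45/2, M2=0
seg 0: a=-2, c=M0/2=0, d=(M1−M0)/(6·1)=-15/4, b=Δ0−h0·(2M0+M1)/6=39/4
seg 1: a=4, c=M1/2=-45/4, d=(M2−M1)/(6·1)=15/4, b=Δ1−h1·(2M1+M2)/6=-3/2
t_q=7/4 → seg 1, τ=3/4; S=4+-3/2·τ+-45/4·τ²+15/4·τ³=-479/256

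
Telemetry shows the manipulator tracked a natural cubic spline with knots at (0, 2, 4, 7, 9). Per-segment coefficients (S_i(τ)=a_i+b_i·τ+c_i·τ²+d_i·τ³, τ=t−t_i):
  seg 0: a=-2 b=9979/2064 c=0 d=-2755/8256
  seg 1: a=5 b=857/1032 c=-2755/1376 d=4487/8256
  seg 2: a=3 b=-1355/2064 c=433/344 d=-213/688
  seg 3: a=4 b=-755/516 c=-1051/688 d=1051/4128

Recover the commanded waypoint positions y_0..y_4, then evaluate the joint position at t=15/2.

y_0=-2 y_1=5 y_2=3 y_3=4 y_4=-3
S(15/2) = 32125/11008

y_0 = S_0(0) = a_0 = -2
y_1 = S_1(0) = a_1 = 5
y_2 = S_2(0) = a_2 = 3
y_3 = S_3(0) = a_3 = 4
y_4 = S_3(2) = -3
t_q=15/2 is in segment 3 (τ=1/2); S_3(τ)=32125/11008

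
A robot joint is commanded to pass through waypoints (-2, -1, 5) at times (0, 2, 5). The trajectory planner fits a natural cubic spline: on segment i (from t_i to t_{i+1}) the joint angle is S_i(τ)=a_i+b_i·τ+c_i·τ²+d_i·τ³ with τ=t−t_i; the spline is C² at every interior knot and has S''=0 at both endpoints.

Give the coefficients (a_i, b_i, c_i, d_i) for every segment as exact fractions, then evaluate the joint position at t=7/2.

  seg 0: a=-2 b=1/5 c=0 d=3/40
  seg 1: a=-1 b=11/10 c=9/20 d=-1/20
S(7/2) = 239/160

Δ: Δ0=1/2, Δ1=2
row 1: diag=10, rhs=9; c'=3/10, d'=9/10
back: M1=9/10
M: M0=0, M1=9/10, M2=0
seg 0: a=-2, c=M0/2=0, d=(M1−M0)/(6·2)=3/40, b=Δ0−h0·(2M0+M1)/6=1/5
seg 1: a=-1, c=M1/2=9/20, d=(M2−M1)/(6·3)=-1/20, b=Δ1−h1·(2M1+M2)/6=11/10
t_q=7/2 → seg 1, τ=3/2; S=-1+11/10·τ+9/20·τ²+-1/20·τ³=239/160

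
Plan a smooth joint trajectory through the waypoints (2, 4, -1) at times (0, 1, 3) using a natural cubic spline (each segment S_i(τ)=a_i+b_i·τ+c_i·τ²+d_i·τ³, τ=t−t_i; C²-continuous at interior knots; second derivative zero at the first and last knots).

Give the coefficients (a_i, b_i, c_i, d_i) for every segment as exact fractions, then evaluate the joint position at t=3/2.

  seg 0: a=2 b=11/4 c=0 d=-3/4
  seg 1: a=4 b=1/2 c=-9/4 d=3/8
S(3/2) = 239/64

Δ: Δ0=2, Δ1=-5/2
row 1: diag=6, rhs=-27; c'=1/3, d'=-9/2
back: M1=-9/2
M: M0=0, M1=-9/2, M2=0
seg 0: a=2, c=M0/2=0, d=(M1−M0)/(6·1)=-3/4, b=Δ0−h0·(2M0+M1)/6=11/4
seg 1: a=4, c=M1/2=-9/4, d=(M2−M1)/(6·2)=3/8, b=Δ1−h1·(2M1+M2)/6=1/2
t_q=3/2 → seg 1, τ=1/2; S=4+1/2·τ+-9/4·τ²+3/8·τ³=239/64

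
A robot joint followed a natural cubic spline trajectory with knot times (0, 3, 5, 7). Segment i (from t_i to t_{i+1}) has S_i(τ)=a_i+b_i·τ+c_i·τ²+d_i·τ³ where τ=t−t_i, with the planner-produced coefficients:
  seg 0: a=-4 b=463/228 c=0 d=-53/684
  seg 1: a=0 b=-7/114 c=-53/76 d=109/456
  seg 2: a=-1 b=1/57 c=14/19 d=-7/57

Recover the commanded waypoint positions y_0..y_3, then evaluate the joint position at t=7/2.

y_0 = S_0(0) = a_0 = -4
y_1 = S_1(0) = a_1 = 0
y_2 = S_2(0) = a_2 = -1
y_3 = S_2(2) = 1
t_q=7/2 is in segment 1 (τ=1/2); S_1(τ)=-213/1216

y_0=-4 y_1=0 y_2=-1 y_3=1
S(7/2) = -213/1216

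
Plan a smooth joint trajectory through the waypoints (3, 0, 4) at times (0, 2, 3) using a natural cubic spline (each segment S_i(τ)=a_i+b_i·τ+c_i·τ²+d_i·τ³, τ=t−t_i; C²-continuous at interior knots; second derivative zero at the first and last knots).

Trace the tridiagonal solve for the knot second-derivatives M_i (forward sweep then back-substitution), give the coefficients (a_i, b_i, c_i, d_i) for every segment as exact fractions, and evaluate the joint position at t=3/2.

Δ: Δ0=-3/2, Δ1=4
row 1: diag=6, rhs=33; c'=1/6, d'=11/2
back: M1=11/2
M: M0=0, M1=11/2, M2=0
seg 0: a=3, c=M0/2=0, d=(M1−M0)/(6·2)=11/24, b=Δ0−h0·(2M0+M1)/6=-10/3
seg 1: a=0, c=M1/2=11/4, d=(M2−M1)/(6·1)=-11/12, b=Δ1−h1·(2M1+M2)/6=13/6
t_q=3/2 → seg 0, τ=3/2; S=3+-10/3·τ+0·τ²+11/24·τ³=-29/64

  seg 0: a=3 b=-10/3 c=0 d=11/24
  seg 1: a=0 b=13/6 c=11/4 d=-11/12
S(3/2) = -29/64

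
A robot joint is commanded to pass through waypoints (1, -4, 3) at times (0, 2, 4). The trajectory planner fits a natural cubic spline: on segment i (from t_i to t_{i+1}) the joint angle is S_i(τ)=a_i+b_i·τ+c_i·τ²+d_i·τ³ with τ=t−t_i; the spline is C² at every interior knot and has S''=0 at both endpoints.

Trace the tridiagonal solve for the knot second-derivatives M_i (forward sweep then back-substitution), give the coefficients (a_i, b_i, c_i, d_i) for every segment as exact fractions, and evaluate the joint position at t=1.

Δ: Δ0=-5/2, Δ1=7/2
row 1: diag=8, rhs=36; c'=1/4, d'=9/2
back: M1=9/2
M: M0=0, M1=9/2, M2=0
seg 0: a=1, c=M0/2=0, d=(M1−M0)/(6·2)=3/8, b=Δ0−h0·(2M0+M1)/6=-4
seg 1: a=-4, c=M1/2=9/4, d=(M2−M1)/(6·2)=-3/8, b=Δ1−h1·(2M1+M2)/6=1/2
t_q=1 → seg 0, τ=1; S=1+-4·τ+0·τ²+3/8·τ³=-21/8

  seg 0: a=1 b=-4 c=0 d=3/8
  seg 1: a=-4 b=1/2 c=9/4 d=-3/8
S(1) = -21/8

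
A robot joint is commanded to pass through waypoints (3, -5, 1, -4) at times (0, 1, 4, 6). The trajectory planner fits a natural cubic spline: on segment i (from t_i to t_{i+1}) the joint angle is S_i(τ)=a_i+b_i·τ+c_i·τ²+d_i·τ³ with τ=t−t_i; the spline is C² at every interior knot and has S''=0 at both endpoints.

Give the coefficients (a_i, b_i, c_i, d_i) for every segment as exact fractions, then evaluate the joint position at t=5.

Δ: Δ0=-8, Δ1=2, Δ2=-5/2
row 1: diag=8, rhs=60; c'=3/8, d'=15/2
row 2: denom=10−3·3/8=71/8; d'=(-27−3·15/2)/(71/8)=-396/71
back: M2=-396/71
back: M1=15/2−3/8·-396/71=681/71
M: M0=0, M1=681/71, M2=-396/71, M3=0
seg 0: a=3, c=M0/2=0, d=(M1−M0)/(6·1)=227/142, b=Δ0−h0·(2M0+M1)/6=-1363/142
seg 1: a=-5, c=M1/2=681/142, d=(M2−M1)/(6·3)=-359/426, b=Δ1−h1·(2M1+M2)/6=-341/71
seg 2: a=1, c=M2/2=-198/71, d=(M3−M2)/(6·2)=33/71, b=Δ2−h2·(2M2+M3)/6=173/142
t_q=5 → seg 2, τ=1; S=1+173/142·τ+-198/71·τ²+33/71·τ³=-15/142

  seg 0: a=3 b=-1363/142 c=0 d=227/142
  seg 1: a=-5 b=-341/71 c=681/142 d=-359/426
  seg 2: a=1 b=173/142 c=-198/71 d=33/71
S(5) = -15/142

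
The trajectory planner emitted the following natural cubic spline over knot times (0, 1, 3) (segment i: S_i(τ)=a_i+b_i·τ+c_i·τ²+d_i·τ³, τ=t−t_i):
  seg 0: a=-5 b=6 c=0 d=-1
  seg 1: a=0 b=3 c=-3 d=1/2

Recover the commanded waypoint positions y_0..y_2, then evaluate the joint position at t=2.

y_0=-5 y_1=0 y_2=-2
S(2) = 1/2

y_0 = S_0(0) = a_0 = -5
y_1 = S_1(0) = a_1 = 0
y_2 = S_1(2) = -2
t_q=2 is in segment 1 (τ=1); S_1(τ)=1/2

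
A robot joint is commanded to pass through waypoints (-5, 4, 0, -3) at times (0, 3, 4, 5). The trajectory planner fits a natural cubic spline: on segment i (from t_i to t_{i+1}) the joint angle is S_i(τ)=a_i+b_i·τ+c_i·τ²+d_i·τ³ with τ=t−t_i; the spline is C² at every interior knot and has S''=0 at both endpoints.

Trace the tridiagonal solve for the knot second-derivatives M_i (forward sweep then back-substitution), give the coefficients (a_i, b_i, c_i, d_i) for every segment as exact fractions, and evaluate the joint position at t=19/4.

  seg 0: a=-5 b=180/31 c=0 d=-29/93
  seg 1: a=4 b=-81/31 c=-87/31 d=44/31
  seg 2: a=0 b=-123/31 c=45/31 d=-15/31
S(19/4) = -4689/1984

Δ: Δ0=3, Δ1=-4, Δ2=-3
row 1: diag=8, rhs=-42; c'=1/8, d'=-21/4
row 2: denom=4−1·1/8=31/8; d'=(6−1·-21/4)/(31/8)=90/31
back: M2=90/31
back: M1=-21/4−1/8·90/31=-174/31
M: M0=0, M1=-174/31, M2=90/31, M3=0
seg 0: a=-5, c=M0/2=0, d=(M1−M0)/(6·3)=-29/93, b=Δ0−h0·(2M0+M1)/6=180/31
seg 1: a=4, c=M1/2=-87/31, d=(M2−M1)/(6·1)=44/31, b=Δ1−h1·(2M1+M2)/6=-81/31
seg 2: a=0, c=M2/2=45/31, d=(M3−M2)/(6·1)=-15/31, b=Δ2−h2·(2M2+M3)/6=-123/31
t_q=19/4 → seg 2, τ=3/4; S=0+-123/31·τ+45/31·τ²+-15/31·τ³=-4689/1984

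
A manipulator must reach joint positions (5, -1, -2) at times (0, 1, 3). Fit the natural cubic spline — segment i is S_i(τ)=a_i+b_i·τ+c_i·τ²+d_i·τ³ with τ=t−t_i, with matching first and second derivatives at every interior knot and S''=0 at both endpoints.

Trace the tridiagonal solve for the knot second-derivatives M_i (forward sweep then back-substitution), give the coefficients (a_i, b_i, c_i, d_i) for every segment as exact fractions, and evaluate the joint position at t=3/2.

Δ: Δ0=-6, Δ1=-1/2
row 1: diag=6, rhs=33; c'=1/3, d'=11/2
back: M1=11/2
M: M0=0, M1=11/2, M2=0
seg 0: a=5, c=M0/2=0, d=(M1−M0)/(6·1)=11/12, b=Δ0−h0·(2M0+M1)/6=-83/12
seg 1: a=-1, c=M1/2=11/4, d=(M2−M1)/(6·2)=-11/24, b=Δ1−h1·(2M1+M2)/6=-25/6
t_q=3/2 → seg 1, τ=1/2; S=-1+-25/6·τ+11/4·τ²+-11/24·τ³=-157/64

  seg 0: a=5 b=-83/12 c=0 d=11/12
  seg 1: a=-1 b=-25/6 c=11/4 d=-11/24
S(3/2) = -157/64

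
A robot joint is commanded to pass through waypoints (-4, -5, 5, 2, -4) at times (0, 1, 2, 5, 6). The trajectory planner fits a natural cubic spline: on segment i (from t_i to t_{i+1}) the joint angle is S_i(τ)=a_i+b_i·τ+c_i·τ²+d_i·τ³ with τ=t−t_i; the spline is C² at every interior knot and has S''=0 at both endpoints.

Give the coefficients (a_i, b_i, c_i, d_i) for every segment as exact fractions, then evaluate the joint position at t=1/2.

  seg 0: a=-4 b=-445/106 c=0 d=339/106
  seg 1: a=-5 b=286/53 c=1017/106 d=-529/106
  seg 2: a=5 b=1019/106 c=-285/53 d=65/106
  seg 3: a=2 b=-323/53 c=15/106 d=-5/106
S(1/2) = -4833/848

Δ: Δ0=-1, Δ1=10, Δ2=-1, Δ3=-6
row 1: diag=4, rhs=66; c'=1/4, d'=33/2
row 2: denom=8−1·1/4=31/4; d'=(-66−1·33/2)/(31/4)=-330/31
row 3: denom=8−3·12/31=212/31; d'=(-30−3·-330/31)/(212/31)=15/53
back: M3=15/53
back: M2=-330/31−12/31·15/53=-570/53
back: M1=33/2−1/4·-570/53=1017/53
M: M0=0, M1=1017/53, M2=-570/53, M3=15/53, M4=0
seg 0: a=-4, c=M0/2=0, d=(M1−M0)/(6·1)=339/106, b=Δ0−h0·(2M0+M1)/6=-445/106
seg 1: a=-5, c=M1/2=1017/106, d=(M2−M1)/(6·1)=-529/106, b=Δ1−h1·(2M1+M2)/6=286/53
seg 2: a=5, c=M2/2=-285/53, d=(M3−M2)/(6·3)=65/106, b=Δ2−h2·(2M2+M3)/6=1019/106
seg 3: a=2, c=M3/2=15/106, d=(M4−M3)/(6·1)=-5/106, b=Δ3−h3·(2M3+M4)/6=-323/53
t_q=1/2 → seg 0, τ=1/2; S=-4+-445/106·τ+0·τ²+339/106·τ³=-4833/848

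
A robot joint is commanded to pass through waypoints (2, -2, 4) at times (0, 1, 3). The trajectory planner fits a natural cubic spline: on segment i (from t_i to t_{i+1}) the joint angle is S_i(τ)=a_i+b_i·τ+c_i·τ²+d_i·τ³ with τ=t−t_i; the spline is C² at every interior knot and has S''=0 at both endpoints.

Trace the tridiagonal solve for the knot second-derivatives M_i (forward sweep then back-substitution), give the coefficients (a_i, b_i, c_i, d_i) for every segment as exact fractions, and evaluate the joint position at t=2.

  seg 0: a=2 b=-31/6 c=0 d=7/6
  seg 1: a=-2 b=-5/3 c=7/2 d=-7/12
S(2) = -3/4

Δ: Δ0=-4, Δ1=3
row 1: diag=6, rhs=42; c'=1/3, d'=7
back: M1=7
M: M0=0, M1=7, M2=0
seg 0: a=2, c=M0/2=0, d=(M1−M0)/(6·1)=7/6, b=Δ0−h0·(2M0+M1)/6=-31/6
seg 1: a=-2, c=M1/2=7/2, d=(M2−M1)/(6·2)=-7/12, b=Δ1−h1·(2M1+M2)/6=-5/3
t_q=2 → seg 1, τ=1; S=-2+-5/3·τ+7/2·τ²+-7/12·τ³=-3/4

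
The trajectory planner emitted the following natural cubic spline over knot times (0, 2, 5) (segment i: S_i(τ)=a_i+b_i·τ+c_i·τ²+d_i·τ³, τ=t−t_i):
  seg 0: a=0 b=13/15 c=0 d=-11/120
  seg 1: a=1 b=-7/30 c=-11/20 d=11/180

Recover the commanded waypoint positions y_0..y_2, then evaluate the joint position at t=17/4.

y_0=0 y_1=1 y_2=-3
S(17/4) = -413/256

y_0 = S_0(0) = a_0 = 0
y_1 = S_1(0) = a_1 = 1
y_2 = S_1(3) = -3
t_q=17/4 is in segment 1 (τ=9/4); S_1(τ)=-413/256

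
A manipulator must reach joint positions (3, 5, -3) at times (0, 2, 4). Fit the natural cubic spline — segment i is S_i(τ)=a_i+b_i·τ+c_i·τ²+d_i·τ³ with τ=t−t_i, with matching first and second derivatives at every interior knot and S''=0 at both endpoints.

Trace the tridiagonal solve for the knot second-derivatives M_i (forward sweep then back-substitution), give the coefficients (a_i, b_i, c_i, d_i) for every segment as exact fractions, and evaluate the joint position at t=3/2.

Δ: Δ0=1, Δ1=-4
row 1: diag=8, rhs=-30; c'=1/4, d'=-15/4
back: M1=-15/4
M: M0=0, M1=-15/4, M2=0
seg 0: a=3, c=M0/2=0, d=(M1−M0)/(6·2)=-5/16, b=Δ0−h0·(2M0+M1)/6=9/4
seg 1: a=5, c=M1/2=-15/8, d=(M2−M1)/(6·2)=5/16, b=Δ1−h1·(2M1+M2)/6=-3/2
t_q=3/2 → seg 0, τ=3/2; S=3+9/4·τ+0·τ²+-5/16·τ³=681/128

  seg 0: a=3 b=9/4 c=0 d=-5/16
  seg 1: a=5 b=-3/2 c=-15/8 d=5/16
S(3/2) = 681/128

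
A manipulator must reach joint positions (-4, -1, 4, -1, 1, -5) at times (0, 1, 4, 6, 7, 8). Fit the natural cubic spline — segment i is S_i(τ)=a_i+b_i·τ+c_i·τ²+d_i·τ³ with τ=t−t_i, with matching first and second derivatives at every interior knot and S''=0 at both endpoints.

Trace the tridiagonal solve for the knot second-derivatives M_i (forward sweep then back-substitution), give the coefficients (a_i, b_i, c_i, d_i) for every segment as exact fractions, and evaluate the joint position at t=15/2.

  seg 0: a=-4 b=26141/9030 c=0 d=949/9030
  seg 1: a=-1 b=14494/4515 c=949/3010 d=-7493/27090
  seg 2: a=4 b=-21367/9030 c=-3272/1505 d=4757/4515
  seg 3: a=-1 b=2039/1290 c=6242/1505 d=-6733/1806
  seg 4: a=1 b=-5909/4515 c=-21181/3010 d=21181/9030
S(15/2) = -26979/24080

Δ: Δ0=3, Δ1=5/3, Δ2=-5/2, Δ3=2, Δ4=-6
row 1: diag=8, rhs=-8; c'=3/8, d'=-1
row 2: denom=10−3·3/8=71/8; d'=(-25−3·-1)/(71/8)=-176/71
row 3: denom=6−2·16/71=394/71; d'=(27−2·-176/71)/(394/71)=2269/394
row 4: denom=4−1·71/394=1505/394; d'=(-48−1·2269/394)/(1505/394)=-21181/1505
back: M4=-21181/1505
back: M3=2269/394−71/394·-21181/1505=12484/1505
back: M2=-176/71−16/71·12484/1505=-6544/1505
back: M1=-1−3/8·-6544/1505=949/1505
M: M0=0, M1=949/1505, M2=-6544/1505, M3=12484/1505, M4=-21181/1505, M5=0
seg 0: a=-4, c=M0/2=0, d=(M1−M0)/(6·1)=949/9030, b=Δ0−h0·(2M0+M1)/6=26141/9030
seg 1: a=-1, c=M1/2=949/3010, d=(M2−M1)/(6·3)=-7493/27090, b=Δ1−h1·(2M1+M2)/6=14494/4515
seg 2: a=4, c=M2/2=-3272/1505, d=(M3−M2)/(6·2)=4757/4515, b=Δ2−h2·(2M2+M3)/6=-21367/9030
seg 3: a=-1, c=M3/2=6242/1505, d=(M4−M3)/(6·1)=-6733/1806, b=Δ3−h3·(2M3+M4)/6=2039/1290
seg 4: a=1, c=M4/2=-21181/3010, d=(M5−M4)/(6·1)=21181/9030, b=Δ4−h4·(2M4+M5)/6=-5909/4515
t_q=15/2 → seg 4, τ=1/2; S=1+-5909/4515·τ+-21181/3010·τ²+21181/9030·τ³=-26979/24080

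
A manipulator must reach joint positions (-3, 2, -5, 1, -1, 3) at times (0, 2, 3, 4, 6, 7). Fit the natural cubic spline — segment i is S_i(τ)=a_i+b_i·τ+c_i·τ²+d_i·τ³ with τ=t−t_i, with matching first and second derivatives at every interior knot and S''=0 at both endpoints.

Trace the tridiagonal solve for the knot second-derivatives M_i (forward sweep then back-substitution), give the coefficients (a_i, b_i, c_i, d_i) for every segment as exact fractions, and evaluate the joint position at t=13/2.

Δ: Δ0=5/2, Δ1=-7, Δ2=6, Δ3=-1, Δ4=4
row 1: diag=6, rhs=-57; c'=1/6, d'=-19/2
row 2: denom=4−1·1/6=23/6; d'=(78−1·-19/2)/(23/6)=525/23
row 3: denom=6−1·6/23=132/23; d'=(-42−1·525/23)/(132/23)=-497/44
row 4: denom=6−2·23/66=175/33; d'=(30−2·-497/44)/(175/33)=3471/350
back: M4=3471/350
back: M3=-497/44−23/66·3471/350=-5163/350
back: M2=525/23−6/23·-5163/350=4668/175
back: M1=-19/2−1/6·4668/175=-4881/350
M: M0=0, M1=-4881/350, M2=4668/175, M3=-5163/350, M4=3471/350, M5=0
seg 0: a=-3, c=M0/2=0, d=(M1−M0)/(6·2)=-1627/1400, b=Δ0−h0·(2M0+M1)/6=1251/175
seg 1: a=2, c=M1/2=-4881/700, d=(M2−M1)/(6·1)=677/100, b=Δ1−h1·(2M1+M2)/6=-2379/350
seg 2: a=-5, c=M2/2=2334/175, d=(M3−M2)/(6·1)=-4833/700, b=Δ2−h2·(2M2+M3)/6=-303/700
seg 3: a=1, c=M3/2=-5163/700, d=(M4−M3)/(6·2)=1439/700, b=Δ3−h3·(2M3+M4)/6=387/70
seg 4: a=-1, c=M4/2=3471/700, d=(M5−M4)/(6·1)=-1157/700, b=Δ4−h4·(2M4+M5)/6=243/350
t_q=13/2 → seg 4, τ=1/2; S=-1+243/350·τ+3471/700·τ²+-1157/700·τ³=2129/5600

  seg 0: a=-3 b=1251/175 c=0 d=-1627/1400
  seg 1: a=2 b=-2379/350 c=-4881/700 d=677/100
  seg 2: a=-5 b=-303/700 c=2334/175 d=-4833/700
  seg 3: a=1 b=387/70 c=-5163/700 d=1439/700
  seg 4: a=-1 b=243/350 c=3471/700 d=-1157/700
S(13/2) = 2129/5600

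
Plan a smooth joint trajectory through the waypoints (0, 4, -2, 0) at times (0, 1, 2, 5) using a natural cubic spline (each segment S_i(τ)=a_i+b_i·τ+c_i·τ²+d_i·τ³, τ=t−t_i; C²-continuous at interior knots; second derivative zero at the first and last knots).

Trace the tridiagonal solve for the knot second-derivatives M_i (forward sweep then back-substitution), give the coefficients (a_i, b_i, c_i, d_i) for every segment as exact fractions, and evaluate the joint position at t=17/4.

Δ: Δ0=4, Δ1=-6, Δ2=2/3
row 1: diag=4, rhs=-60; c'=1/4, d'=-15
row 2: denom=8−1·1/4=31/4; d'=(40−1·-15)/(31/4)=220/31
back: M2=220/31
back: M1=-15−1/4·220/31=-520/31
M: M0=0, M1=-520/31, M2=220/31, M3=0
seg 0: a=0, c=M0/2=0, d=(M1−M0)/(6·1)=-260/93, b=Δ0−h0·(2M0+M1)/6=632/93
seg 1: a=4, c=M1/2=-260/31, d=(M2−M1)/(6·1)=370/93, b=Δ1−h1·(2M1+M2)/6=-148/93
seg 2: a=-2, c=M2/2=110/31, d=(M3−M2)/(6·3)=-110/279, b=Δ2−h2·(2M2+M3)/6=-598/93
t_q=17/4 → seg 2, τ=9/4; S=-2+-598/93·τ+110/31·τ²+-110/279·τ³=-2971/992

  seg 0: a=0 b=632/93 c=0 d=-260/93
  seg 1: a=4 b=-148/93 c=-260/31 d=370/93
  seg 2: a=-2 b=-598/93 c=110/31 d=-110/279
S(17/4) = -2971/992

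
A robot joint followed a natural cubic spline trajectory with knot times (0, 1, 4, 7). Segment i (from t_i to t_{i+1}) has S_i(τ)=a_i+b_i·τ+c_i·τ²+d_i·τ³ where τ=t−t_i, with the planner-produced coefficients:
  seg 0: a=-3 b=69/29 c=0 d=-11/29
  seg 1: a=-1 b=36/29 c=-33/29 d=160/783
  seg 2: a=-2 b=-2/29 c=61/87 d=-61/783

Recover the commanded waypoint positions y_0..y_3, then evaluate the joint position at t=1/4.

y_0=-3 y_1=-1 y_2=-2 y_3=2
S(1/4) = -4475/1856

y_0 = S_0(0) = a_0 = -3
y_1 = S_1(0) = a_1 = -1
y_2 = S_2(0) = a_2 = -2
y_3 = S_2(3) = 2
t_q=1/4 is in segment 0 (τ=1/4); S_0(τ)=-4475/1856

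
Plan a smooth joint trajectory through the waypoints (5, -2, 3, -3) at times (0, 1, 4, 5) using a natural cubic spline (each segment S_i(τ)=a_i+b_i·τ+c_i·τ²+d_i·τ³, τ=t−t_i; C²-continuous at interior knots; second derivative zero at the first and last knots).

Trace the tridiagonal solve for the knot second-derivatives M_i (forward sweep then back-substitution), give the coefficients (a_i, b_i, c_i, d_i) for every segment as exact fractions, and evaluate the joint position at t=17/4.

Δ: Δ0=-7, Δ1=5/3, Δ2=-6
row 1: diag=8, rhs=52; c'=3/8, d'=13/2
row 2: denom=8−3·3/8=55/8; d'=(-46−3·13/2)/(55/8)=-524/55
back: M2=-524/55
back: M1=13/2−3/8·-524/55=554/55
M: M0=0, M1=554/55, M2=-524/55, M3=0
seg 0: a=5, c=M0/2=0, d=(M1−M0)/(6·1)=277/165, b=Δ0−h0·(2M0+M1)/6=-1432/165
seg 1: a=-2, c=M1/2=277/55, d=(M2−M1)/(6·3)=-49/45, b=Δ1−h1·(2M1+M2)/6=-601/165
seg 2: a=3, c=M2/2=-262/55, d=(M3−M2)/(6·1)=262/165, b=Δ2−h2·(2M2+M3)/6=-466/165
t_q=17/4 → seg 2, τ=1/4; S=3+-466/165·τ+-262/55·τ²+262/165·τ³=3557/1760

  seg 0: a=5 b=-1432/165 c=0 d=277/165
  seg 1: a=-2 b=-601/165 c=277/55 d=-49/45
  seg 2: a=3 b=-466/165 c=-262/55 d=262/165
S(17/4) = 3557/1760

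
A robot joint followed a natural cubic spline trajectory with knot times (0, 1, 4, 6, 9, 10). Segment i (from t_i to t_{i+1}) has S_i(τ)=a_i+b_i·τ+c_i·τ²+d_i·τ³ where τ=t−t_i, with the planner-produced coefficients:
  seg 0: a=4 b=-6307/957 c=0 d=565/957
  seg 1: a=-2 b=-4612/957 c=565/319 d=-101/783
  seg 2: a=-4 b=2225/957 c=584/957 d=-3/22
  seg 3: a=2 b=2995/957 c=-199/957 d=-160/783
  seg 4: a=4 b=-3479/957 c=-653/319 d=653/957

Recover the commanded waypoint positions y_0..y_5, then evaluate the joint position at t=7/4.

y_0=4 y_1=-2 y_2=-4 y_3=2 y_4=4 y_5=-1
S(7/4) = -95395/20416

y_0 = S_0(0) = a_0 = 4
y_1 = S_1(0) = a_1 = -2
y_2 = S_2(0) = a_2 = -4
y_3 = S_3(0) = a_3 = 2
y_4 = S_4(0) = a_4 = 4
y_5 = S_4(1) = -1
t_q=7/4 is in segment 1 (τ=3/4); S_1(τ)=-95395/20416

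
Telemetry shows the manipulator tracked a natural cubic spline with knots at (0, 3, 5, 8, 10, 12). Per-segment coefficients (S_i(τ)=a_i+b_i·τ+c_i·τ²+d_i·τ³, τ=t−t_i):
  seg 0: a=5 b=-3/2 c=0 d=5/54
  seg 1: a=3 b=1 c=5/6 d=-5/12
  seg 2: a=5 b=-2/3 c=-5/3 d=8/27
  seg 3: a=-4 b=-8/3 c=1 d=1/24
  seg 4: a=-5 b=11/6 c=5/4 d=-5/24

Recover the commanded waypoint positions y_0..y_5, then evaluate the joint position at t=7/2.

y_0 = S_0(0) = a_0 = 5
y_1 = S_1(0) = a_1 = 3
y_2 = S_2(0) = a_2 = 5
y_3 = S_3(0) = a_3 = -4
y_4 = S_4(0) = a_4 = -5
y_5 = S_4(2) = 2
t_q=7/2 is in segment 1 (τ=1/2); S_1(τ)=117/32

y_0=5 y_1=3 y_2=5 y_3=-4 y_4=-5 y_5=2
S(7/2) = 117/32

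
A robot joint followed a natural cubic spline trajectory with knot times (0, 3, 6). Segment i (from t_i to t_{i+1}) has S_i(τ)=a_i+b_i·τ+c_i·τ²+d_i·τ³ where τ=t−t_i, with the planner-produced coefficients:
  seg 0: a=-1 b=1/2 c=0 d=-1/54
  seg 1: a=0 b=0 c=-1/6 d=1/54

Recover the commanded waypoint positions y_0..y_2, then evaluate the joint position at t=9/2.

y_0=-1 y_1=0 y_2=-1
S(9/2) = -5/16

y_0 = S_0(0) = a_0 = -1
y_1 = S_1(0) = a_1 = 0
y_2 = S_1(3) = -1
t_q=9/2 is in segment 1 (τ=3/2); S_1(τ)=-5/16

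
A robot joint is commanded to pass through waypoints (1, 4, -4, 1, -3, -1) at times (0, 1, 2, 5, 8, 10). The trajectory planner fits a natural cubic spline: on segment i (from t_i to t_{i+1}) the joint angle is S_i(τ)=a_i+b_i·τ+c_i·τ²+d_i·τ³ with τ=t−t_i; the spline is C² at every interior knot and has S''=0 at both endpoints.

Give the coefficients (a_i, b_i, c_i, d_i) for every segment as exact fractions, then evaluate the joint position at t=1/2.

Δ: Δ0=3, Δ1=-8, Δ2=5/3, Δ3=-4/3, Δ4=1
row 1: diag=4, rhs=-66; c'=1/4, d'=-33/2
row 2: denom=8−1·1/4=31/4; d'=(58−1·-33/2)/(31/4)=298/31
row 3: denom=12−3·12/31=336/31; d'=(-18−3·298/31)/(336/31)=-121/28
row 4: denom=10−3·31/112=1027/112; d'=(14−3·-121/28)/(1027/112)=3020/1027
back: M4=3020/1027
back: M3=-121/28−31/112·3020/1027=-5274/1027
back: M2=298/31−12/31·-5274/1027=11914/1027
back: M1=-33/2−1/4·11914/1027=-19924/1027
M: M0=0, M1=-19924/1027, M2=11914/1027, M3=-5274/1027, M4=3020/1027, M5=0
seg 0: a=1, c=M0/2=0, d=(M1−M0)/(6·1)=-9962/3081, b=Δ0−h0·(2M0+M1)/6=19205/3081
seg 1: a=4, c=M1/2=-9962/1027, d=(M2−M1)/(6·1)=15919/3081, b=Δ1−h1·(2M1+M2)/6=-10681/3081
seg 2: a=-4, c=M2/2=5957/1027, d=(M3−M2)/(6·3)=-8594/9243, b=Δ2−h2·(2M2+M3)/6=-22696/3081
seg 3: a=1, c=M3/2=-2637/1027, d=(M4−M3)/(6·3)=319/711, b=Δ3−h3·(2M3+M4)/6=7184/3081
seg 4: a=-3, c=M4/2=1510/1027, d=(M5−M4)/(6·2)=-755/3081, b=Δ4−h4·(2M4+M5)/6=-2959/3081
t_q=1/2 → seg 0, τ=1/2; S=1+19205/3081·τ+0·τ²+-9962/3081·τ³=15251/4108

  seg 0: a=1 b=19205/3081 c=0 d=-9962/3081
  seg 1: a=4 b=-10681/3081 c=-9962/1027 d=15919/3081
  seg 2: a=-4 b=-22696/3081 c=5957/1027 d=-8594/9243
  seg 3: a=1 b=7184/3081 c=-2637/1027 d=319/711
  seg 4: a=-3 b=-2959/3081 c=1510/1027 d=-755/3081
S(1/2) = 15251/4108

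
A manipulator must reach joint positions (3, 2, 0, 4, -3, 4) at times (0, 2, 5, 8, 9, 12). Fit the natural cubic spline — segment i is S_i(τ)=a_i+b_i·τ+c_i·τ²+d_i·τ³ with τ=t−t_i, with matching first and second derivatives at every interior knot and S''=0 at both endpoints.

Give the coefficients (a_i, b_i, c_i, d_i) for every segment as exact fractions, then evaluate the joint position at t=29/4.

  seg 0: a=3 b=-523/4182 c=0 d=-196/2091
  seg 1: a=2 b=-5227/4182 c=-392/697 d=1055/4182
  seg 2: a=0 b=269/123 c=2381/1394 d=-8333/12546
  seg 3: a=4 b=-22993/4182 c=-2976/697 d=11575/4182
  seg 4: a=-3 b=-11990/2091 c=5623/1394 d=-5623/12546
S(29/4) = 535479/89216

Δ: Δ0=-1/2, Δ1=-2/3, Δ2=4/3, Δ3=-7, Δ4=7/3
row 1: diag=10, rhs=-1; c'=3/10, d'=-1/10
row 2: denom=12−3·3/10=111/10; d'=(12−3·-1/10)/(111/10)=41/37
row 3: denom=8−3·10/37=266/37; d'=(-50−3·41/37)/(266/37)=-1973/266
row 4: denom=8−1·37/266=2091/266; d'=(56−1·-1973/266)/(2091/266)=5623/697
back: M4=5623/697
back: M3=-1973/266−37/266·5623/697=-5952/697
back: M2=41/37−10/37·-5952/697=2381/697
back: M1=-1/10−3/10·2381/697=-784/697
M: M0=0, M1=-784/697, M2=2381/697, M3=-5952/697, M4=5623/697, M5=0
seg 0: a=3, c=M0/2=0, d=(M1−M0)/(6·2)=-196/2091, b=Δ0−h0·(2M0+M1)/6=-523/4182
seg 1: a=2, c=M1/2=-392/697, d=(M2−M1)/(6·3)=1055/4182, b=Δ1−h1·(2M1+M2)/6=-5227/4182
seg 2: a=0, c=M2/2=2381/1394, d=(M3−M2)/(6·3)=-8333/12546, b=Δ2−h2·(2M2+M3)/6=269/123
seg 3: a=4, c=M3/2=-2976/697, d=(M4−M3)/(6·1)=11575/4182, b=Δ3−h3·(2M3+M4)/6=-22993/4182
seg 4: a=-3, c=M4/2=5623/1394, d=(M5−M4)/(6·3)=-5623/12546, b=Δ4−h4·(2M4+M5)/6=-11990/2091
t_q=29/4 → seg 2, τ=9/4; S=0+269/123·τ+2381/1394·τ²+-8333/12546·τ³=535479/89216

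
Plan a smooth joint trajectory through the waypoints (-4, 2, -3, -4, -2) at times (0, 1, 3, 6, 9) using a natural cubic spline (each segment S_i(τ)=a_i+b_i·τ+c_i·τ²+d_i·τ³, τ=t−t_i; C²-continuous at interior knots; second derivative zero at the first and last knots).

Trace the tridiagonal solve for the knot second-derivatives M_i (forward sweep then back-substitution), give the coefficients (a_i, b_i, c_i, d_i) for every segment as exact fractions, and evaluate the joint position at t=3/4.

  seg 0: a=-4 b=9395/1236 c=0 d=-1979/1236
  seg 1: a=2 b=1729/618 c=-1979/412 d=2663/2472
  seg 2: a=-3 b=-1078/309 c=171/103 d=-188/927
  seg 3: a=-4 b=308/309 c=-17/103 d=17/927
S(3/4) = 27037/26368

Δ: Δ0=6, Δ1=-5/2, Δ2=-1/3, Δ3=2/3
row 1: diag=6, rhs=-51; c'=1/3, d'=-17/2
row 2: denom=10−2·1/3=28/3; d'=(13−2·-17/2)/(28/3)=45/14
row 3: denom=12−3·9/28=309/28; d'=(6−3·45/14)/(309/28)=-34/103
back: M3=-34/103
back: M2=45/14−9/28·-34/103=342/103
back: M1=-17/2−1/3·342/103=-1979/206
M: M0=0, M1=-1979/206, M2=342/103, M3=-34/103, M4=0
seg 0: a=-4, c=M0/2=0, d=(M1−M0)/(6·1)=-1979/1236, b=Δ0−h0·(2M0+M1)/6=9395/1236
seg 1: a=2, c=M1/2=-1979/412, d=(M2−M1)/(6·2)=2663/2472, b=Δ1−h1·(2M1+M2)/6=1729/618
seg 2: a=-3, c=M2/2=171/103, d=(M3−M2)/(6·3)=-188/927, b=Δ2−h2·(2M2+M3)/6=-1078/309
seg 3: a=-4, c=M3/2=-17/103, d=(M4−M3)/(6·3)=17/927, b=Δ3−h3·(2M3+M4)/6=308/309
t_q=3/4 → seg 0, τ=3/4; S=-4+9395/1236·τ+0·τ²+-1979/1236·τ³=27037/26368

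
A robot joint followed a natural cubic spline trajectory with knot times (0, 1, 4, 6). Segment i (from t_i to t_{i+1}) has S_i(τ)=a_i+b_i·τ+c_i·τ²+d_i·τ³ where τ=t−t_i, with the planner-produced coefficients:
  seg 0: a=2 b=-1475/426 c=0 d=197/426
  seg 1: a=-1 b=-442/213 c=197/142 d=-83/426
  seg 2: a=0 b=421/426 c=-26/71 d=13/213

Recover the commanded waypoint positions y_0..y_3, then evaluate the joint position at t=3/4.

y_0 = S_0(0) = a_0 = 2
y_1 = S_1(0) = a_1 = -1
y_2 = S_2(0) = a_2 = 0
y_3 = S_2(2) = 1
t_q=3/4 is in segment 0 (τ=3/4); S_0(τ)=-3651/9088

y_0=2 y_1=-1 y_2=0 y_3=1
S(3/4) = -3651/9088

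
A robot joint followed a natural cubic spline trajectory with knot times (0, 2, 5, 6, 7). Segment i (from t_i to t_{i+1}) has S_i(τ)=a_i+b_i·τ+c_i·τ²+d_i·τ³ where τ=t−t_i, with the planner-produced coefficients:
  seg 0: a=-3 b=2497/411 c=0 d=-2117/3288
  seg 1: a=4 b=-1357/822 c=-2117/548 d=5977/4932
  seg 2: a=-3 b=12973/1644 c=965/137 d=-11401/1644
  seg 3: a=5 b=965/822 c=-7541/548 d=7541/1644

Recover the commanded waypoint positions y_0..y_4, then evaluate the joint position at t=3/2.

y_0=-3 y_1=4 y_2=-3 y_3=5 y_4=-3
S(3/2) = 34547/8768

y_0 = S_0(0) = a_0 = -3
y_1 = S_1(0) = a_1 = 4
y_2 = S_2(0) = a_2 = -3
y_3 = S_3(0) = a_3 = 5
y_4 = S_3(1) = -3
t_q=3/2 is in segment 0 (τ=3/2); S_0(τ)=34547/8768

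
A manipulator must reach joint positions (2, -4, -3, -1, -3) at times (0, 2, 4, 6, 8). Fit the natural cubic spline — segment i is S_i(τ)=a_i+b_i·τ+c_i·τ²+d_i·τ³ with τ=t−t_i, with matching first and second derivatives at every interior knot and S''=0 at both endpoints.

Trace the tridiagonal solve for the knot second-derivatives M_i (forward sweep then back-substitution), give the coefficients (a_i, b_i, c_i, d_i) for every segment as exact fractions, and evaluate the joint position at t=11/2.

Δ: Δ0=-3, Δ1=1/2, Δ2=1, Δ3=-1
row 1: diag=8, rhs=21; c'=1/4, d'=21/8
row 2: denom=8−2·1/4=15/2; d'=(3−2·21/8)/(15/2)=-3/10
row 3: denom=8−2·4/15=112/15; d'=(-12−2·-3/10)/(112/15)=-171/112
back: M3=-171/112
back: M2=-3/10−4/15·-171/112=3/28
back: M1=21/8−1/4·3/28=291/112
M: M0=0, M1=291/112, M2=3/28, M3=-171/112, M4=0
seg 0: a=2, c=M0/2=0, d=(M1−M0)/(6·2)=97/448, b=Δ0−h0·(2M0+M1)/6=-433/112
seg 1: a=-4, c=M1/2=291/224, d=(M2−M1)/(6·2)=-93/448, b=Δ1−h1·(2M1+M2)/6=-71/56
seg 2: a=-3, c=M2/2=3/56, d=(M3−M2)/(6·2)=-61/448, b=Δ2−h2·(2M2+M3)/6=23/16
seg 3: a=-1, c=M3/2=-171/224, d=(M4−M3)/(6·2)=57/448, b=Δ3−h3·(2M3+M4)/6=1/56
t_q=11/2 → seg 2, τ=3/2; S=-3+23/16·τ+3/56·τ²+-61/448·τ³=-4239/3584

  seg 0: a=2 b=-433/112 c=0 d=97/448
  seg 1: a=-4 b=-71/56 c=291/224 d=-93/448
  seg 2: a=-3 b=23/16 c=3/56 d=-61/448
  seg 3: a=-1 b=1/56 c=-171/224 d=57/448
S(11/2) = -4239/3584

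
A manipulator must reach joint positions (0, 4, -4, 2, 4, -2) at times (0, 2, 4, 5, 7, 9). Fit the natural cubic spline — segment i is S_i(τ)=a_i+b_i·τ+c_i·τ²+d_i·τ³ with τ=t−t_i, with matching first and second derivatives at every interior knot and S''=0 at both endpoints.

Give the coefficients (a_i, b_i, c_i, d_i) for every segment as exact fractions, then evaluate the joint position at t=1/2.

Δ: Δ0=2, Δ1=-4, Δ2=6, Δ3=1, Δ4=-3
row 1: diag=8, rhs=-36; c'=1/4, d'=-9/2
row 2: denom=6−2·1/4=11/2; d'=(60−2·-9/2)/(11/2)=138/11
row 3: denom=6−1·2/11=64/11; d'=(-30−1·138/11)/(64/11)=-117/16
row 4: denom=8−2·11/32=117/16; d'=(-24−2·-117/16)/(117/16)=-50/39
back: M4=-50/39
back: M3=-117/16−11/32·-50/39=-268/39
back: M2=138/11−2/11·-268/39=538/39
back: M1=-9/2−1/4·538/39=-310/39
M: M0=0, M1=-310/39, M2=538/39, M3=-268/39, M4=-50/39, M5=0
seg 0: a=0, c=M0/2=0, d=(M1−M0)/(6·2)=-155/234, b=Δ0−h0·(2M0+M1)/6=544/117
seg 1: a=4, c=M1/2=-155/39, d=(M2−M1)/(6·2)=212/117, b=Δ1−h1·(2M1+M2)/6=-386/117
seg 2: a=-4, c=M2/2=269/39, d=(M3−M2)/(6·1)=-31/9, b=Δ2−h2·(2M2+M3)/6=298/117
seg 3: a=2, c=M3/2=-134/39, d=(M4−M3)/(6·2)=109/234, b=Δ3−h3·(2M3+M4)/6=703/117
seg 4: a=4, c=M4/2=-25/39, d=(M5−M4)/(6·2)=25/234, b=Δ4−h4·(2M4+M5)/6=-251/117
t_q=1/2 → seg 0, τ=1/2; S=0+544/117·τ+0·τ²+-155/234·τ³=1399/624

  seg 0: a=0 b=544/117 c=0 d=-155/234
  seg 1: a=4 b=-386/117 c=-155/39 d=212/117
  seg 2: a=-4 b=298/117 c=269/39 d=-31/9
  seg 3: a=2 b=703/117 c=-134/39 d=109/234
  seg 4: a=4 b=-251/117 c=-25/39 d=25/234
S(1/2) = 1399/624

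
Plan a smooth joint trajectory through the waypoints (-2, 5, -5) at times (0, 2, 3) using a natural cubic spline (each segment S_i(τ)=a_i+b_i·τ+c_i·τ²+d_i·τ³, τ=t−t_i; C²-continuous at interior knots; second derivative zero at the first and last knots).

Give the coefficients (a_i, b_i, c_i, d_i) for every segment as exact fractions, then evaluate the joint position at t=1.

  seg 0: a=-2 b=8 c=0 d=-9/8
  seg 1: a=5 b=-11/2 c=-27/4 d=9/4
S(1) = 39/8

Δ: Δ0=7/2, Δ1=-10
row 1: diag=6, rhs=-81; c'=1/6, d'=-27/2
back: M1=-27/2
M: M0=0, M1=-27/2, M2=0
seg 0: a=-2, c=M0/2=0, d=(M1−M0)/(6·2)=-9/8, b=Δ0−h0·(2M0+M1)/6=8
seg 1: a=5, c=M1/2=-27/4, d=(M2−M1)/(6·1)=9/4, b=Δ1−h1·(2M1+M2)/6=-11/2
t_q=1 → seg 0, τ=1; S=-2+8·τ+0·τ²+-9/8·τ³=39/8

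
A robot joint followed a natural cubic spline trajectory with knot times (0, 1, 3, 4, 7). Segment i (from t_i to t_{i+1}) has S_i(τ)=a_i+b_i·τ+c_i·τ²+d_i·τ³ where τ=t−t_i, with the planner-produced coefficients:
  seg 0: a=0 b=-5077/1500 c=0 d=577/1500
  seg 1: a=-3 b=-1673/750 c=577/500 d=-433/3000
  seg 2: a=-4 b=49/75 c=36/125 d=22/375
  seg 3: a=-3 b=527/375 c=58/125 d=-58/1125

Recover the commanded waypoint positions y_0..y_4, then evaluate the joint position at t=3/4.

y_0=0 y_1=-3 y_2=-4 y_3=-3 y_4=4
S(3/4) = -76039/32000

y_0 = S_0(0) = a_0 = 0
y_1 = S_1(0) = a_1 = -3
y_2 = S_2(0) = a_2 = -4
y_3 = S_3(0) = a_3 = -3
y_4 = S_3(3) = 4
t_q=3/4 is in segment 0 (τ=3/4); S_0(τ)=-76039/32000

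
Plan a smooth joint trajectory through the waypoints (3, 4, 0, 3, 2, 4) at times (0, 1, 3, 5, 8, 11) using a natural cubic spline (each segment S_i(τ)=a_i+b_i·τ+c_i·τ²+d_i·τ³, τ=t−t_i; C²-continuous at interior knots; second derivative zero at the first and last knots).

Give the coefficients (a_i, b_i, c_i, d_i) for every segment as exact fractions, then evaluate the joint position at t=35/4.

Δ: Δ0=1, Δ1=-2, Δ2=3/2, Δ3=-1/3, Δ4=2/3
row 1: diag=6, rhs=-18; c'=1/3, d'=-3
row 2: denom=8−2·1/3=22/3; d'=(21−2·-3)/(22/3)=81/22
row 3: denom=10−2·3/11=104/11; d'=(-11−2·81/22)/(104/11)=-101/52
row 4: denom=12−3·33/104=1149/104; d'=(6−3·-101/52)/(1149/104)=410/383
back: M4=410/383
back: M3=-101/52−33/104·410/383=-874/383
back: M2=81/22−3/11·-874/383=3297/766
back: M1=-3−1/3·3297/766=-3397/766
M: M0=0, M1=-3397/766, M2=3297/766, M3=-874/383, M4=410/383, M5=0
seg 0: a=3, c=M0/2=0, d=(M1−M0)/(6·1)=-3397/4596, b=Δ0−h0·(2M0+M1)/6=7993/4596
seg 1: a=4, c=M1/2=-3397/1532, d=(M2−M1)/(6·2)=3347/4596, b=Δ1−h1·(2M1+M2)/6=-1099/2298
seg 2: a=0, c=M2/2=3297/1532, d=(M3−M2)/(6·2)=-5045/9192, b=Δ2−h2·(2M2+M3)/6=-1399/2298
seg 3: a=3, c=M3/2=-437/383, d=(M4−M3)/(6·3)=214/1149, b=Δ3−h3·(2M3+M4)/6=1624/1149
seg 4: a=2, c=M4/2=205/383, d=(M5−M4)/(6·3)=-205/3447, b=Δ4−h4·(2M4+M5)/6=-464/1149
t_q=35/4 → seg 4, τ=3/4; S=2+-464/1149·τ+205/383·τ²+-205/3447·τ³=48365/24512

  seg 0: a=3 b=7993/4596 c=0 d=-3397/4596
  seg 1: a=4 b=-1099/2298 c=-3397/1532 d=3347/4596
  seg 2: a=0 b=-1399/2298 c=3297/1532 d=-5045/9192
  seg 3: a=3 b=1624/1149 c=-437/383 d=214/1149
  seg 4: a=2 b=-464/1149 c=205/383 d=-205/3447
S(35/4) = 48365/24512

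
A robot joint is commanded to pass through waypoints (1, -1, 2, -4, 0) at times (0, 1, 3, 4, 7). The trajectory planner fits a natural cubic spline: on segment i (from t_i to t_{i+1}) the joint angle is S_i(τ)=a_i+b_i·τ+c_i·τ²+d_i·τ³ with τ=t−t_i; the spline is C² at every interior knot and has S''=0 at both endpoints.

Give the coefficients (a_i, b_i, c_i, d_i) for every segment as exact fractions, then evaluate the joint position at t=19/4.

  seg 0: a=1 b=-959/300 c=0 d=359/300
  seg 1: a=-1 b=59/150 c=359/100 d=-911/600
  seg 2: a=2 b=-52/15 c=-138/25 d=224/75
  seg 3: a=-4 b=-416/75 c=86/25 d=-86/225
S(19/4) = -5109/800

Δ: Δ0=-2, Δ1=3/2, Δ2=-6, Δ3=4/3
row 1: diag=6, rhs=21; c'=1/3, d'=7/2
row 2: denom=6−2·1/3=16/3; d'=(-45−2·7/2)/(16/3)=-39/4
row 3: denom=8−1·3/16=125/16; d'=(44−1·-39/4)/(125/16)=172/25
back: M3=172/25
back: M2=-39/4−3/16·172/25=-276/25
back: M1=7/2−1/3·-276/25=359/50
M: M0=0, M1=359/50, M2=-276/25, M3=172/25, M4=0
seg 0: a=1, c=M0/2=0, d=(M1−M0)/(6·1)=359/300, b=Δ0−h0·(2M0+M1)/6=-959/300
seg 1: a=-1, c=M1/2=359/100, d=(M2−M1)/(6·2)=-911/600, b=Δ1−h1·(2M1+M2)/6=59/150
seg 2: a=2, c=M2/2=-138/25, d=(M3−M2)/(6·1)=224/75, b=Δ2−h2·(2M2+M3)/6=-52/15
seg 3: a=-4, c=M3/2=86/25, d=(M4−M3)/(6·3)=-86/225, b=Δ3−h3·(2M3+M4)/6=-416/75
t_q=19/4 → seg 3, τ=3/4; S=-4+-416/75·τ+86/25·τ²+-86/225·τ³=-5109/800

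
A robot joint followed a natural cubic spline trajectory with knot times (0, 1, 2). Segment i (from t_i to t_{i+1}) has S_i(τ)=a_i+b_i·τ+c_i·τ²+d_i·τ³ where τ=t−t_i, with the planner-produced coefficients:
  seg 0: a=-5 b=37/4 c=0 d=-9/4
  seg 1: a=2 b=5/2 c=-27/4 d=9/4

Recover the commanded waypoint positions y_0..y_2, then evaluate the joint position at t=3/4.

y_0 = S_0(0) = a_0 = -5
y_1 = S_1(0) = a_1 = 2
y_2 = S_1(1) = 0
t_q=3/4 is in segment 0 (τ=3/4); S_0(τ)=253/256

y_0=-5 y_1=2 y_2=0
S(3/4) = 253/256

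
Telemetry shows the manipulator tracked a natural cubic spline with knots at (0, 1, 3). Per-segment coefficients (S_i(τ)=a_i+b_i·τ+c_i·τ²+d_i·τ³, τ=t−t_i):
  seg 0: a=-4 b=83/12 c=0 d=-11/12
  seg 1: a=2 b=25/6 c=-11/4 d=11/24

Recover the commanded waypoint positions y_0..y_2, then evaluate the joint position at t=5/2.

y_0 = S_0(0) = a_0 = -4
y_1 = S_1(0) = a_1 = 2
y_2 = S_1(2) = 3
t_q=5/2 is in segment 1 (τ=3/2); S_1(τ)=231/64

y_0=-4 y_1=2 y_2=3
S(5/2) = 231/64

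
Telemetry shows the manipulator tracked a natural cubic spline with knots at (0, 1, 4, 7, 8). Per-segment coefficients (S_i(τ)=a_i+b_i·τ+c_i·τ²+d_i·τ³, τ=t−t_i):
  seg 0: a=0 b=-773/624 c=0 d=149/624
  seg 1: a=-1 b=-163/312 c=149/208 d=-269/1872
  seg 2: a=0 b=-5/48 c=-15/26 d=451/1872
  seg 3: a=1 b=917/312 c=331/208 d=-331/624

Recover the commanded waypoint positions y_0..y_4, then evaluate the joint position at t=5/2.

y_0 = S_0(0) = a_0 = 0
y_1 = S_1(0) = a_1 = -1
y_2 = S_2(0) = a_2 = 0
y_3 = S_3(0) = a_3 = 1
y_4 = S_3(1) = 5
t_q=5/2 is in segment 1 (τ=3/2); S_1(τ)=-1093/1664

y_0=0 y_1=-1 y_2=0 y_3=1 y_4=5
S(5/2) = -1093/1664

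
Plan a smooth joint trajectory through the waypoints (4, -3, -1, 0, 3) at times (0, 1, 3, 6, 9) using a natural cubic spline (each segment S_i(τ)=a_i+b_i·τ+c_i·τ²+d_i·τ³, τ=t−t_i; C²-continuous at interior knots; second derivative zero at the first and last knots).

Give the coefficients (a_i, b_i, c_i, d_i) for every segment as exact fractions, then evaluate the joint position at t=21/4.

Δ: Δ0=-7, Δ1=1, Δ2=1/3, Δ3=1
row 1: diag=6, rhs=48; c'=1/3, d'=8
row 2: denom=10−2·1/3=28/3; d'=(-4−2·8)/(28/3)=-15/7
row 3: denom=12−3·9/28=309/28; d'=(4−3·-15/7)/(309/28)=292/309
back: M3=292/309
back: M2=-15/7−9/28·292/309=-252/103
back: M1=8−1/3·-252/103=908/103
M: M0=0, M1=908/103, M2=-252/103, M3=292/309, M4=0
seg 0: a=4, c=M0/2=0, d=(M1−M0)/(6·1)=454/309, b=Δ0−h0·(2M0+M1)/6=-2617/309
seg 1: a=-3, c=M1/2=454/103, d=(M2−M1)/(6·2)=-290/309, b=Δ1−h1·(2M1+M2)/6=-1255/309
seg 2: a=-1, c=M2/2=-126/103, d=(M3−M2)/(6·3)=524/2781, b=Δ2−h2·(2M2+M3)/6=713/309
seg 3: a=0, c=M3/2=146/309, d=(M4−M3)/(6·3)=-146/2781, b=Δ3−h3·(2M3+M4)/6=17/309
t_q=21/4 → seg 2, τ=9/4; S=-1+713/309·τ+-126/103·τ²+524/2781·τ³=239/1648

  seg 0: a=4 b=-2617/309 c=0 d=454/309
  seg 1: a=-3 b=-1255/309 c=454/103 d=-290/309
  seg 2: a=-1 b=713/309 c=-126/103 d=524/2781
  seg 3: a=0 b=17/309 c=146/309 d=-146/2781
S(21/4) = 239/1648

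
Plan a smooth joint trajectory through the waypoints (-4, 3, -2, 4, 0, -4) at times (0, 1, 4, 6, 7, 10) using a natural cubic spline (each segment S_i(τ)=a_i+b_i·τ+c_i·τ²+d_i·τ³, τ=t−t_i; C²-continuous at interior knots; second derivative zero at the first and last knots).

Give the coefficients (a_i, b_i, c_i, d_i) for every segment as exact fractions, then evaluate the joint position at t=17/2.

Δ: Δ0=7, Δ1=-5/3, Δ2=3, Δ3=-4, Δ4=-4/3
row 1: diag=8, rhs=-52; c'=3/8, d'=-13/2
row 2: denom=10−3·3/8=71/8; d'=(28−3·-13/2)/(71/8)=380/71
row 3: denom=6−2·16/71=394/71; d'=(-42−2·380/71)/(394/71)=-1871/197
row 4: denom=8−1·71/394=3081/394; d'=(16−1·-1871/197)/(3081/394)=10046/3081
back: M4=10046/3081
back: M3=-1871/197−71/394·10046/3081=-31072/3081
back: M2=380/71−16/71·-31072/3081=23492/3081
back: M1=-13/2−3/8·23492/3081=-9612/1027
M: M0=0, M1=-9612/1027, M2=23492/3081, M3=-31072/3081, M4=10046/3081, M5=0
seg 0: a=-4, c=M0/2=0, d=(M1−M0)/(6·1)=-1602/1027, b=Δ0−h0·(2M0+M1)/6=8791/1027
seg 1: a=3, c=M1/2=-4806/1027, d=(M2−M1)/(6·3)=26164/27729, b=Δ1−h1·(2M1+M2)/6=3985/1027
seg 2: a=-2, c=M2/2=11746/3081, d=(M3−M2)/(6·2)=-4547/3081, b=Δ2−h2·(2M2+M3)/6=101/79
seg 3: a=4, c=M3/2=-15536/3081, d=(M4−M3)/(6·1)=6853/3081, b=Δ3−h3·(2M3+M4)/6=-3641/3081
seg 4: a=0, c=M4/2=5023/3081, d=(M5−M4)/(6·3)=-5023/27729, b=Δ4−h4·(2M4+M5)/6=-4718/1027
t_q=17/2 → seg 4, τ=3/2; S=0+-4718/1027·τ+5023/3081·τ²+-5023/27729·τ³=-31501/8216

  seg 0: a=-4 b=8791/1027 c=0 d=-1602/1027
  seg 1: a=3 b=3985/1027 c=-4806/1027 d=26164/27729
  seg 2: a=-2 b=101/79 c=11746/3081 d=-4547/3081
  seg 3: a=4 b=-3641/3081 c=-15536/3081 d=6853/3081
  seg 4: a=0 b=-4718/1027 c=5023/3081 d=-5023/27729
S(17/2) = -31501/8216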